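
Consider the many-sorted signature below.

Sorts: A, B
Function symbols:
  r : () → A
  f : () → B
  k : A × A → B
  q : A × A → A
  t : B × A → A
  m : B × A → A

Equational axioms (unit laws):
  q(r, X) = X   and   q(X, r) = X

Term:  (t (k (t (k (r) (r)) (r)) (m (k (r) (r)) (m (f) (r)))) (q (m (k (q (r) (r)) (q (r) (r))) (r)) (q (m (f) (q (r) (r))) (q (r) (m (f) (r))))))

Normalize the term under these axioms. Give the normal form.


1. (t (k (t (k (r) (r)) (r)) (m (k (r) (r)) (m (f) (r)))) (q (m (k (q (r) (r)) (q (r) (r))) (r)) (q (m (f) (q (r) (r))) (q (r) (m (f) (r))))))  →  (t (k (t (k (r) (r)) (r)) (m (k (r) (r)) (m (f) (r)))) (q (m (k (r) (q (r) (r))) (r)) (q (m (f) (q (r) (r))) (q (r) (m (f) (r))))))
2. (t (k (t (k (r) (r)) (r)) (m (k (r) (r)) (m (f) (r)))) (q (m (k (r) (q (r) (r))) (r)) (q (m (f) (q (r) (r))) (q (r) (m (f) (r))))))  →  (t (k (t (k (r) (r)) (r)) (m (k (r) (r)) (m (f) (r)))) (q (m (k (r) (r)) (r)) (q (m (f) (q (r) (r))) (q (r) (m (f) (r))))))
3. (t (k (t (k (r) (r)) (r)) (m (k (r) (r)) (m (f) (r)))) (q (m (k (r) (r)) (r)) (q (m (f) (q (r) (r))) (q (r) (m (f) (r))))))  →  (t (k (t (k (r) (r)) (r)) (m (k (r) (r)) (m (f) (r)))) (q (m (k (r) (r)) (r)) (q (m (f) (r)) (q (r) (m (f) (r))))))
4. (t (k (t (k (r) (r)) (r)) (m (k (r) (r)) (m (f) (r)))) (q (m (k (r) (r)) (r)) (q (m (f) (r)) (q (r) (m (f) (r))))))  →  (t (k (t (k (r) (r)) (r)) (m (k (r) (r)) (m (f) (r)))) (q (m (k (r) (r)) (r)) (q (m (f) (r)) (m (f) (r)))))

normal form = (t (k (t (k (r) (r)) (r)) (m (k (r) (r)) (m (f) (r)))) (q (m (k (r) (r)) (r)) (q (m (f) (r)) (m (f) (r)))))


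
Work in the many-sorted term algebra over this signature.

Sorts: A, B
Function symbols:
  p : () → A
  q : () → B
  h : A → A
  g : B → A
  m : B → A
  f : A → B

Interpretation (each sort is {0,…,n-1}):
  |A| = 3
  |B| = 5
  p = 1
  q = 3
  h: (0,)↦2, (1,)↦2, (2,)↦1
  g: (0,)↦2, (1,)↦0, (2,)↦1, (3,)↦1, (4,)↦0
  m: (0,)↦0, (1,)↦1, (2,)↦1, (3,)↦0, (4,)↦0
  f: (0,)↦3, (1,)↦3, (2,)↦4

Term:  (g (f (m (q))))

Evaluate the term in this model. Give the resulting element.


  q = 3
  (m (q)) = m(3,) = 0
  (f (m (q))) = f(0,) = 3
  (g (f (m (q)))) = g(3,) = 1

value = 1


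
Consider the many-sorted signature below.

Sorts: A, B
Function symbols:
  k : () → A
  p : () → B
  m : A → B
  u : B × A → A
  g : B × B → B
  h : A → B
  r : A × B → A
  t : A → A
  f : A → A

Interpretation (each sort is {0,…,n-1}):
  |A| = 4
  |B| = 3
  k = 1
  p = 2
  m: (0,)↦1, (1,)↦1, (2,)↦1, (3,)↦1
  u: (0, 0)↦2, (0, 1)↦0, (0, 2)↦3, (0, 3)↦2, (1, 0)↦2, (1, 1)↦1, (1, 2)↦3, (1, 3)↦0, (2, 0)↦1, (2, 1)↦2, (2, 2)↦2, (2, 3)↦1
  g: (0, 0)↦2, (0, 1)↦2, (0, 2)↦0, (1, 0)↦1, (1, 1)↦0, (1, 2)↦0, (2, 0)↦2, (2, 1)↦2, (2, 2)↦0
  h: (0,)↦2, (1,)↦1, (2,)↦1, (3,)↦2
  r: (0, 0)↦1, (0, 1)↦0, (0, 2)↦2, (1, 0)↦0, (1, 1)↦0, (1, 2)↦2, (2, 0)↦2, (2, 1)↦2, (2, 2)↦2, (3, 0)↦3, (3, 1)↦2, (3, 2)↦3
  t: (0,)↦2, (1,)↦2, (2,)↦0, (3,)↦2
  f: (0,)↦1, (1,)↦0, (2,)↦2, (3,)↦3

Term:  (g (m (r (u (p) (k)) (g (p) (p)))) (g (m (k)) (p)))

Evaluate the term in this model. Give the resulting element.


  p = 2
  k = 1
  (u (p) (k)) = u(2, 1) = 2
  p = 2
  p = 2
  (g (p) (p)) = g(2, 2) = 0
  (r (u (p) (k)) (g (p) (p))) = r(2, 0) = 2
  (m (r (u (p) (k)) (g (p) (p)))) = m(2,) = 1
  k = 1
  (m (k)) = m(1,) = 1
  p = 2
  (g (m (k)) (p)) = g(1, 2) = 0
  (g (m (r (u (p) (k)) (g (p) (p)))) (g (m (k)) (p))) = g(1, 0) = 1

value = 1


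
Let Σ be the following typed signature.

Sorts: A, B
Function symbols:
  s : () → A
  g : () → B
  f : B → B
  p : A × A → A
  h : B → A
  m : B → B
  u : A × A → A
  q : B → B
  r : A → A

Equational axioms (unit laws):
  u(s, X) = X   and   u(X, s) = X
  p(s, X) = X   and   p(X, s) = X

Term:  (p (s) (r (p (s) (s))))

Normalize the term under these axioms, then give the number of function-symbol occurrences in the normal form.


1. (p (s) (r (p (s) (s))))  →  (r (p (s) (s)))
2. (r (p (s) (s)))  →  (r (s))
normal form: (r (s))

size = 2


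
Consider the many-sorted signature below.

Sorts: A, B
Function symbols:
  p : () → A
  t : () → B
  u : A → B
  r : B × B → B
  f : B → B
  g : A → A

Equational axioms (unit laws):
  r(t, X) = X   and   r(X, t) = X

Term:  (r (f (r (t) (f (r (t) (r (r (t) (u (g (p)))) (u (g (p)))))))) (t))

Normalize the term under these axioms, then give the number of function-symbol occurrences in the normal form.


1. (r (f (r (t) (f (r (t) (r (r (t) (u (g (p)))) (u (g (p)))))))) (t))  →  (f (r (t) (f (r (t) (r (r (t) (u (g (p)))) (u (g (p))))))))
2. (f (r (t) (f (r (t) (r (r (t) (u (g (p)))) (u (g (p))))))))  →  (f (f (r (t) (r (r (t) (u (g (p)))) (u (g (p)))))))
3. (f (f (r (t) (r (r (t) (u (g (p)))) (u (g (p)))))))  →  (f (f (r (r (t) (u (g (p)))) (u (g (p))))))
4. (f (f (r (r (t) (u (g (p)))) (u (g (p))))))  →  (f (f (r (u (g (p))) (u (g (p))))))
normal form: (f (f (r (u (g (p))) (u (g (p))))))

size = 9


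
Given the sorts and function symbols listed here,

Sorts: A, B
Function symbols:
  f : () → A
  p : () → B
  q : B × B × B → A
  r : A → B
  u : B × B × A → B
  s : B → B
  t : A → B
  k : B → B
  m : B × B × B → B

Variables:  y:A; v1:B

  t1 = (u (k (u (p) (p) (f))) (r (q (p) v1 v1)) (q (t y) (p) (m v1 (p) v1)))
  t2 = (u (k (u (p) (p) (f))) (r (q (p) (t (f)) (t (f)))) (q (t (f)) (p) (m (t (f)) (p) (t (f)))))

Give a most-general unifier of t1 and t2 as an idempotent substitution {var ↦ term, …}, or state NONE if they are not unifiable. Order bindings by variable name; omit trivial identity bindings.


{v1 ↦ (t (f)), y ↦ (f)}


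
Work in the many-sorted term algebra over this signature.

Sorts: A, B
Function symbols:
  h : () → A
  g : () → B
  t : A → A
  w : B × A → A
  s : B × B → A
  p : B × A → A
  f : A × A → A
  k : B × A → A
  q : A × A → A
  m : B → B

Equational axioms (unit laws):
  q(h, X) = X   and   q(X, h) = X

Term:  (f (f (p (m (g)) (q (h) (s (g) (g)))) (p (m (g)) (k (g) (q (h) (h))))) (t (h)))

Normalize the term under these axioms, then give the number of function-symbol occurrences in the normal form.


size = 16

1. (f (f (p (m (g)) (q (h) (s (g) (g)))) (p (m (g)) (k (g) (q (h) (h))))) (t (h)))  →  (f (f (p (m (g)) (s (g) (g))) (p (m (g)) (k (g) (q (h) (h))))) (t (h)))
2. (f (f (p (m (g)) (s (g) (g))) (p (m (g)) (k (g) (q (h) (h))))) (t (h)))  →  (f (f (p (m (g)) (s (g) (g))) (p (m (g)) (k (g) (h)))) (t (h)))
normal form: (f (f (p (m (g)) (s (g) (g))) (p (m (g)) (k (g) (h)))) (t (h)))


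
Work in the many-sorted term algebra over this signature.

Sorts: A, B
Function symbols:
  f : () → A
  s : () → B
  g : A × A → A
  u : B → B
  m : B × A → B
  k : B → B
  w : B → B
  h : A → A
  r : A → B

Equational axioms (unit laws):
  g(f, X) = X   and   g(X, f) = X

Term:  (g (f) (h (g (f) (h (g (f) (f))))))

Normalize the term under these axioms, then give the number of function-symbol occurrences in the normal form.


size = 3

1. (g (f) (h (g (f) (h (g (f) (f))))))  →  (h (g (f) (h (g (f) (f)))))
2. (h (g (f) (h (g (f) (f)))))  →  (h (h (g (f) (f))))
3. (h (h (g (f) (f))))  →  (h (h (f)))
normal form: (h (h (f)))


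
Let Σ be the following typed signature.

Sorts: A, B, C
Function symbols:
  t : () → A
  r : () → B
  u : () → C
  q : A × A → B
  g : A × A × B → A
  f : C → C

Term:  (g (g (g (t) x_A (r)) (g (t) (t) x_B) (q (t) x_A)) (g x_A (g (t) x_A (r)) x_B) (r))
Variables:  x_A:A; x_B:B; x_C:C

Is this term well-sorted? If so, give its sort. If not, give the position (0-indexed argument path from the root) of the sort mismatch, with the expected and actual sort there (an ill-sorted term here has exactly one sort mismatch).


well-sorted; sort = A

      (t) : A
      x_A : A
      (r) : B
    (g (t) x_A (r)) : A
      (t) : A
      (t) : A
      x_B : B
    (g (t) (t) x_B) : A
      (t) : A
      x_A : A
    (q (t) x_A) : B
  (g (g (t) x_A (r)) (g (t) (t) x_B) (q (t) x_A)) : A
    x_A : A
      (t) : A
      x_A : A
      (r) : B
    (g (t) x_A (r)) : A
    x_B : B
  (g x_A (g (t) x_A (r)) x_B) : A
  (r) : B
(g (g (g (t) x_A (r)) (g (t) (t) x_B) (q (t) x_A)) (g x_A (g (t) x_A (r)) x_B) (r)) : A


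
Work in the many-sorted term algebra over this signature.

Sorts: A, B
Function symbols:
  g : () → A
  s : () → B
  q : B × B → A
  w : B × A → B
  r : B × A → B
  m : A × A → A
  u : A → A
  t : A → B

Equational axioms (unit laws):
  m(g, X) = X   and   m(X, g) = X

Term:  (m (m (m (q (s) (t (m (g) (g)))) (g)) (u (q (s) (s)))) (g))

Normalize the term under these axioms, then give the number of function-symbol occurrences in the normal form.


1. (m (m (m (q (s) (t (m (g) (g)))) (g)) (u (q (s) (s)))) (g))  →  (m (m (q (s) (t (m (g) (g)))) (g)) (u (q (s) (s))))
2. (m (m (q (s) (t (m (g) (g)))) (g)) (u (q (s) (s))))  →  (m (q (s) (t (m (g) (g)))) (u (q (s) (s))))
3. (m (q (s) (t (m (g) (g)))) (u (q (s) (s))))  →  (m (q (s) (t (g))) (u (q (s) (s))))
normal form: (m (q (s) (t (g))) (u (q (s) (s))))

size = 9


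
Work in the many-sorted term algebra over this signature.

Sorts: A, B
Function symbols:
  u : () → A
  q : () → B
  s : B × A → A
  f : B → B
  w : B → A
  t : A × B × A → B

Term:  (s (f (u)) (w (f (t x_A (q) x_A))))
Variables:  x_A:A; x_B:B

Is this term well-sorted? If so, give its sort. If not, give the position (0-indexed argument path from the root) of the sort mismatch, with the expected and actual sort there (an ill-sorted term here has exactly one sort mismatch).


    (u) : A
  (f (u)) : ✗ arg 0 at [0, 0] has sort A, expected B
        x_A : A
        (q) : B
        x_A : A
      (t x_A (q) x_A) : B
    (f (t x_A (q) x_A)) : B
  (w (f (t x_A (q) x_A))) : A

ill-sorted at position [0, 0]: expected B, got A


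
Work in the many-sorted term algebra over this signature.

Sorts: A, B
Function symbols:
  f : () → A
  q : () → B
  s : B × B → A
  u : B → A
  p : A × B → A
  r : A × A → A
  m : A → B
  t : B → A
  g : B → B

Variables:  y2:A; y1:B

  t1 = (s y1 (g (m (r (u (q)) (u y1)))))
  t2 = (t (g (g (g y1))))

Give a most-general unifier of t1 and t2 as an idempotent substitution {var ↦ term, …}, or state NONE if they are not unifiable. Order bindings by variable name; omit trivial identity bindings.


NONE (not unifiable)

head clash or occurs-check failure — not unifiable


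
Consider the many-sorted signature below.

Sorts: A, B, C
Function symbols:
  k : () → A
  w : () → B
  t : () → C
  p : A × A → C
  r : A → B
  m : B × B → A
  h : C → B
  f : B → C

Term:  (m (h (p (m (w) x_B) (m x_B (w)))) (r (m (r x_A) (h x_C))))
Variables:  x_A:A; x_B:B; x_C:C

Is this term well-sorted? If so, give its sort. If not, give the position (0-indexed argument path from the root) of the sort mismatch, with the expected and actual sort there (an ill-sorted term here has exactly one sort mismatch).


well-sorted; sort = A

        (w) : B
        x_B : B
      (m (w) x_B) : A
        x_B : B
        (w) : B
      (m x_B (w)) : A
    (p (m (w) x_B) (m x_B (w))) : C
  (h (p (m (w) x_B) (m x_B (w)))) : B
        x_A : A
      (r x_A) : B
        x_C : C
      (h x_C) : B
    (m (r x_A) (h x_C)) : A
  (r (m (r x_A) (h x_C))) : B
(m (h (p (m (w) x_B) (m x_B (w)))) (r (m (r x_A) (h x_C)))) : A


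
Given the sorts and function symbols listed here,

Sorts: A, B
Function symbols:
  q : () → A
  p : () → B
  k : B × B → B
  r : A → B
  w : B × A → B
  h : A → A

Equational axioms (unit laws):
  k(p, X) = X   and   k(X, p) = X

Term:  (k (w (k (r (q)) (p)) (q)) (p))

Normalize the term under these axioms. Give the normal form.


normal form = (w (r (q)) (q))

1. (k (w (k (r (q)) (p)) (q)) (p))  →  (w (k (r (q)) (p)) (q))
2. (w (k (r (q)) (p)) (q))  →  (w (r (q)) (q))


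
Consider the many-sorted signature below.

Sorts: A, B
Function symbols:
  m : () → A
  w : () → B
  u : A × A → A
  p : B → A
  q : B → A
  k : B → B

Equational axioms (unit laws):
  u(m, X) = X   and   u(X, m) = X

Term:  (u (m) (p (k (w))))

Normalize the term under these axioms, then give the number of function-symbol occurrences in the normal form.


1. (u (m) (p (k (w))))  →  (p (k (w)))
normal form: (p (k (w)))

size = 3


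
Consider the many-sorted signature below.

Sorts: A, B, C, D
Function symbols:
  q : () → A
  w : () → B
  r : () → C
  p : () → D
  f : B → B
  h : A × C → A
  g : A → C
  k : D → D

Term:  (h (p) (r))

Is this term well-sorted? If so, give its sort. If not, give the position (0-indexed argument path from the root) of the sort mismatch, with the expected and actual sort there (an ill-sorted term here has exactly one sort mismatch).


  (p) : D
  (r) : C
(h (p) (r)) : ✗ arg 0 at [0] has sort D, expected A

ill-sorted at position [0]: expected A, got D


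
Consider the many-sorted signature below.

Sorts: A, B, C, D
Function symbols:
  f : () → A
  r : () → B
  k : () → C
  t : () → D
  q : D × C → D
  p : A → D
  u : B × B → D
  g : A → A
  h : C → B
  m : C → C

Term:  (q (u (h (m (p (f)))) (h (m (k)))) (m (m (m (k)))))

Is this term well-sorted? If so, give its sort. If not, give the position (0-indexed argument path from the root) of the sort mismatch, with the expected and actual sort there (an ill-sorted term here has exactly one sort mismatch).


          (f) : A
        (p (f)) : D
      (m (p (f))) : ✗ arg 0 at [0, 0, 0, 0] has sort D, expected C
        (k) : C
      (m (k)) : C
    (h (m (k))) : B
        (k) : C
      (m (k)) : C
    (m (m (k))) : C
  (m (m (m (k)))) : C

ill-sorted at position [0, 0, 0, 0]: expected C, got D


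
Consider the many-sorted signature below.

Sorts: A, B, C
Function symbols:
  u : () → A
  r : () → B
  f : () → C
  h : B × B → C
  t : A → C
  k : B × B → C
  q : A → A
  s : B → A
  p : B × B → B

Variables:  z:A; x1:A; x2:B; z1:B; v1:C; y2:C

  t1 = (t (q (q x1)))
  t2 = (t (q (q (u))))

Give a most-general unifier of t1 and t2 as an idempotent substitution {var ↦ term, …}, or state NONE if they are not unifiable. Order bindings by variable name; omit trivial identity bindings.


{x1 ↦ (u)}


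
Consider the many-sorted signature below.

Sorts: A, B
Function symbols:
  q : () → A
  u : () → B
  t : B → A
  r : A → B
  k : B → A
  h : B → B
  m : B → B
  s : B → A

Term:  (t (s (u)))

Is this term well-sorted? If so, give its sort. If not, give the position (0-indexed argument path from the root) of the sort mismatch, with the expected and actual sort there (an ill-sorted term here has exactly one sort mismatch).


ill-sorted at position [0]: expected B, got A

    (u) : B
  (s (u)) : A
(t (s (u))) : ✗ arg 0 at [0] has sort A, expected B


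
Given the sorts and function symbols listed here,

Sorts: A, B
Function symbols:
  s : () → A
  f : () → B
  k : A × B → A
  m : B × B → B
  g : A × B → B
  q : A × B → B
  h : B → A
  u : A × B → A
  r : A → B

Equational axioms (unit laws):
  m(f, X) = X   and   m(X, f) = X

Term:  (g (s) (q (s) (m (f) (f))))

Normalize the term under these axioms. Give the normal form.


normal form = (g (s) (q (s) (f)))

1. (g (s) (q (s) (m (f) (f))))  →  (g (s) (q (s) (f)))


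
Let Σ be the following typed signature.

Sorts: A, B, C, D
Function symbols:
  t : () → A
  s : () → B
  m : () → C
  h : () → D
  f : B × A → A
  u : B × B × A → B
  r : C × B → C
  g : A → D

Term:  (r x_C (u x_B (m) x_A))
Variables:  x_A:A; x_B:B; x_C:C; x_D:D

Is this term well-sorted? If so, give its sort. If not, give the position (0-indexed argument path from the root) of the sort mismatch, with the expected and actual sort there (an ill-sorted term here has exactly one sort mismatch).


  x_C : C
    x_B : B
    (m) : C
    x_A : A
  (u x_B (m) x_A) : ✗ arg 1 at [1, 1] has sort C, expected B

ill-sorted at position [1, 1]: expected B, got C


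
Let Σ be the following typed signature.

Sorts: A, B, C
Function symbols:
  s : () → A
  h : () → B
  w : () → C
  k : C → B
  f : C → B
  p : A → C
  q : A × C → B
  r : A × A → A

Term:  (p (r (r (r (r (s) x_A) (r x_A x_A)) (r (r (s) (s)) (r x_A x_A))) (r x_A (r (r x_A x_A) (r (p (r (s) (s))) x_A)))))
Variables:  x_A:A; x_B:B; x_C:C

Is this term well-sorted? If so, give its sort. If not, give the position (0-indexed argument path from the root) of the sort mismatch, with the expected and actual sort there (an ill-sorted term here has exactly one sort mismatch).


          (s) : A
          x_A : A
        (r (s) x_A) : A
          x_A : A
          x_A : A
        (r x_A x_A) : A
      (r (r (s) x_A) (r x_A x_A)) : A
          (s) : A
          (s) : A
        (r (s) (s)) : A
          x_A : A
          x_A : A
        (r x_A x_A) : A
      (r (r (s) (s)) (r x_A x_A)) : A
    (r (r (r (s) x_A) (r x_A x_A)) (r (r (s) (s)) (r x_A x_A))) : A
      x_A : A
          x_A : A
          x_A : A
        (r x_A x_A) : A
              (s) : A
              (s) : A
            (r (s) (s)) : A
          (p (r (s) (s))) : C
          x_A : A
        (r (p (r (s) (s))) x_A) : ✗ arg 0 at [0, 1, 1, 1, 0] has sort C, expected A

ill-sorted at position [0, 1, 1, 1, 0]: expected A, got C


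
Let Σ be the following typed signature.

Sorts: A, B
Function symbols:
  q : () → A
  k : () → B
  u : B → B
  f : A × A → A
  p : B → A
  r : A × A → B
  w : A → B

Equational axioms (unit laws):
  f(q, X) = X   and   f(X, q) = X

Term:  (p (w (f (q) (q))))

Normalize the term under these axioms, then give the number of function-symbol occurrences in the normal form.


size = 3

1. (p (w (f (q) (q))))  →  (p (w (q)))
normal form: (p (w (q)))


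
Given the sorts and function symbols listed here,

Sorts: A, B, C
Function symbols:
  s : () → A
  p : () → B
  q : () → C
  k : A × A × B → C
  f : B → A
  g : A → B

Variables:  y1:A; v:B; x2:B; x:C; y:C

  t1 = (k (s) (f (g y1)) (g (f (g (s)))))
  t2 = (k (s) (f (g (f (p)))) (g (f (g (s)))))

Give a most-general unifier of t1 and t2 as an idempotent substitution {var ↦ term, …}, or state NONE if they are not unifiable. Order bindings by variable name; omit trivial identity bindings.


{y1 ↦ (f (p))}


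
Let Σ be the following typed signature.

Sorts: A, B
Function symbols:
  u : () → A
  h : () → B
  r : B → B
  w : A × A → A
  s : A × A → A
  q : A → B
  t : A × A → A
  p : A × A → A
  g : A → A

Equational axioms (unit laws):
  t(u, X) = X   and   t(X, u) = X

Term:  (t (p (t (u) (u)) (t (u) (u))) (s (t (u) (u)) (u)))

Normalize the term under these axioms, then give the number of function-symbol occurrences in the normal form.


1. (t (p (t (u) (u)) (t (u) (u))) (s (t (u) (u)) (u)))  →  (t (p (u) (t (u) (u))) (s (t (u) (u)) (u)))
2. (t (p (u) (t (u) (u))) (s (t (u) (u)) (u)))  →  (t (p (u) (u)) (s (t (u) (u)) (u)))
3. (t (p (u) (u)) (s (t (u) (u)) (u)))  →  (t (p (u) (u)) (s (u) (u)))
normal form: (t (p (u) (u)) (s (u) (u)))

size = 7


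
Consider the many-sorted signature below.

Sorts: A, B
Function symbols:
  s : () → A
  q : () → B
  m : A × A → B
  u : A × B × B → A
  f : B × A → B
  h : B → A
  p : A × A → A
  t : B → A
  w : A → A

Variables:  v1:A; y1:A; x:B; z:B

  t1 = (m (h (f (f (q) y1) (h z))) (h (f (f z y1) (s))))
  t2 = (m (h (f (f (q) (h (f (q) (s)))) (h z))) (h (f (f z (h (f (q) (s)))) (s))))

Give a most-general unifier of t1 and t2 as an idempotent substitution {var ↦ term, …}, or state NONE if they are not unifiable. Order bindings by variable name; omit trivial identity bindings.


{y1 ↦ (h (f (q) (s)))}


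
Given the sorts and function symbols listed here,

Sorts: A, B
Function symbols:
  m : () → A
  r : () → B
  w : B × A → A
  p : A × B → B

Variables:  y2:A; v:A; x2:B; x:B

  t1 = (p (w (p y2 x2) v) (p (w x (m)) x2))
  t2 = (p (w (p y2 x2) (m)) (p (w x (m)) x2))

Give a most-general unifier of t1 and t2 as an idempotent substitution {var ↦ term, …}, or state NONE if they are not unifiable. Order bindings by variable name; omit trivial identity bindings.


{v ↦ (m)}


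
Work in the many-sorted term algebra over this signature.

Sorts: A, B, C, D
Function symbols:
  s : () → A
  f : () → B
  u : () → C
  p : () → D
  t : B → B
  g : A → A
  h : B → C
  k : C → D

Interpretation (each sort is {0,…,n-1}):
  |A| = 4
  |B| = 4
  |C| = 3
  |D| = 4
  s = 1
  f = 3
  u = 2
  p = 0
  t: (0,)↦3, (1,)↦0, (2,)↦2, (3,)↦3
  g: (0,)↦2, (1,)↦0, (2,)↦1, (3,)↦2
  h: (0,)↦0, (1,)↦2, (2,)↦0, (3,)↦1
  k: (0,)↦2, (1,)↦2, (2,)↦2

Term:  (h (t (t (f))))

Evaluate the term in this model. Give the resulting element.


  f = 3
  (t (f)) = t(3,) = 3
  (t (t (f))) = t(3,) = 3
  (h (t (t (f)))) = h(3,) = 1

value = 1


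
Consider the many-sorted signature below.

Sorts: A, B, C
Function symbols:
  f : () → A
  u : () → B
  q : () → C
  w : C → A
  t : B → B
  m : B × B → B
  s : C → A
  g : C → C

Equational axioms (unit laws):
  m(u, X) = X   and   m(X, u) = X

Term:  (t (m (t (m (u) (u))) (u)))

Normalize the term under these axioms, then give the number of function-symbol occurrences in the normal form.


size = 3

1. (t (m (t (m (u) (u))) (u)))  →  (t (t (m (u) (u))))
2. (t (t (m (u) (u))))  →  (t (t (u)))
normal form: (t (t (u)))


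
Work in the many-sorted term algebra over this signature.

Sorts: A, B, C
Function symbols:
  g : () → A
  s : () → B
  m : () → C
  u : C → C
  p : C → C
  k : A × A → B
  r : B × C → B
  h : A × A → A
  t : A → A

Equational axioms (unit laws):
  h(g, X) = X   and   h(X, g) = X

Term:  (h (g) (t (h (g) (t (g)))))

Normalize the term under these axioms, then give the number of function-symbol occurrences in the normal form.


size = 3

1. (h (g) (t (h (g) (t (g)))))  →  (t (h (g) (t (g))))
2. (t (h (g) (t (g))))  →  (t (t (g)))
normal form: (t (t (g)))


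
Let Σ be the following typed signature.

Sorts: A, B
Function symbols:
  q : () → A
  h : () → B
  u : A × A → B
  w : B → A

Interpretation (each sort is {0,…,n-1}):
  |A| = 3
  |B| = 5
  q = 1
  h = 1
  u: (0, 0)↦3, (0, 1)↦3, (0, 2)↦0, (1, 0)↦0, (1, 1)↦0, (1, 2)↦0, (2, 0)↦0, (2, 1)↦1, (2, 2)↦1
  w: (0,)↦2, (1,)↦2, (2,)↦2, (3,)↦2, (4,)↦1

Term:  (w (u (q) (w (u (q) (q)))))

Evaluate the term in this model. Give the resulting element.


  q = 1
  q = 1
  q = 1
  (u (q) (q)) = u(1, 1) = 0
  (w (u (q) (q))) = w(0,) = 2
  (u (q) (w (u (q) (q)))) = u(1, 2) = 0
  (w (u (q) (w (u (q) (q))))) = w(0,) = 2

value = 2


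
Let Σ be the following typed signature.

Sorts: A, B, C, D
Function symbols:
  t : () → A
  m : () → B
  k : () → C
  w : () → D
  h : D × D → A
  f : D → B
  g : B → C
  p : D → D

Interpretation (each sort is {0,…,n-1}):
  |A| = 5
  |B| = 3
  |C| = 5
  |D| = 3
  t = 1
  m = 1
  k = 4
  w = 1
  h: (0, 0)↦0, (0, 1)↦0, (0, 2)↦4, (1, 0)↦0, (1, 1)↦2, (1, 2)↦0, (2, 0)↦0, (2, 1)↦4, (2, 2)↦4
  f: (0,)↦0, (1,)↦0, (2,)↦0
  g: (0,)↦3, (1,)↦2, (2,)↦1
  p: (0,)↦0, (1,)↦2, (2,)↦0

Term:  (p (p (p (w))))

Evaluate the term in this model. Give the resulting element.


value = 0

  w = 1
  (p (w)) = p(1,) = 2
  (p (p (w))) = p(2,) = 0
  (p (p (p (w)))) = p(0,) = 0


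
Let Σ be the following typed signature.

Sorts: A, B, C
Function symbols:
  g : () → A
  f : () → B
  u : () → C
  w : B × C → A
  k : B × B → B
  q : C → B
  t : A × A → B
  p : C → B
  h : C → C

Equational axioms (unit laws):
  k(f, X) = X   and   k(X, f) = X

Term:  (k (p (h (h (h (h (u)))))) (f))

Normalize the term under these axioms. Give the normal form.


1. (k (p (h (h (h (h (u)))))) (f))  →  (p (h (h (h (h (u))))))

normal form = (p (h (h (h (h (u))))))


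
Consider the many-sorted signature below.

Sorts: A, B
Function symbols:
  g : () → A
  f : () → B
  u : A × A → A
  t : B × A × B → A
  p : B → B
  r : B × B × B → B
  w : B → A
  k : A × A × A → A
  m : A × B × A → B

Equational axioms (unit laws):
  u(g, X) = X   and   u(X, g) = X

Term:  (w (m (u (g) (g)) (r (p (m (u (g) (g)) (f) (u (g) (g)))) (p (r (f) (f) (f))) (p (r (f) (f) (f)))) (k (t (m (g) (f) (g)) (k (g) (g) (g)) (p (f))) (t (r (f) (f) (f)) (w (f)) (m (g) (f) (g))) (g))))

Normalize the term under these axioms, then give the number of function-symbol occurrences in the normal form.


1. (w (m (u (g) (g)) (r (p (m (u (g) (g)) (f) (u (g) (g)))) (p (r (f) (f) (f))) (p (r (f) (f) (f)))) (k (t (m (g) (f) (g)) (k (g) (g) (g)) (p (f))) (t (r (f) (f) (f)) (w (f)) (m (g) (f) (g))) (g))))  →  (w (m (g) (r (p (m (u (g) (g)) (f) (u (g) (g)))) (p (r (f) (f) (f))) (p (r (f) (f) (f)))) (k (t (m (g) (f) (g)) (k (g) (g) (g)) (p (f))) (t (r (f) (f) (f)) (w (f)) (m (g) (f) (g))) (g))))
2. (w (m (g) (r (p (m (u (g) (g)) (f) (u (g) (g)))) (p (r (f) (f) (f))) (p (r (f) (f) (f)))) (k (t (m (g) (f) (g)) (k (g) (g) (g)) (p (f))) (t (r (f) (f) (f)) (w (f)) (m (g) (f) (g))) (g))))  →  (w (m (g) (r (p (m (g) (f) (u (g) (g)))) (p (r (f) (f) (f))) (p (r (f) (f) (f)))) (k (t (m (g) (f) (g)) (k (g) (g) (g)) (p (f))) (t (r (f) (f) (f)) (w (f)) (m (g) (f) (g))) (g))))
3. (w (m (g) (r (p (m (g) (f) (u (g) (g)))) (p (r (f) (f) (f))) (p (r (f) (f) (f)))) (k (t (m (g) (f) (g)) (k (g) (g) (g)) (p (f))) (t (r (f) (f) (f)) (w (f)) (m (g) (f) (g))) (g))))  →  (w (m (g) (r (p (m (g) (f) (g))) (p (r (f) (f) (f))) (p (r (f) (f) (f)))) (k (t (m (g) (f) (g)) (k (g) (g) (g)) (p (f))) (t (r (f) (f) (f)) (w (f)) (m (g) (f) (g))) (g))))
normal form: (w (m (g) (r (p (m (g) (f) (g))) (p (r (f) (f) (f))) (p (r (f) (f) (f)))) (k (t (m (g) (f) (g)) (k (g) (g) (g)) (p (f))) (t (r (f) (f) (f)) (w (f)) (m (g) (f) (g))) (g))))

size = 43


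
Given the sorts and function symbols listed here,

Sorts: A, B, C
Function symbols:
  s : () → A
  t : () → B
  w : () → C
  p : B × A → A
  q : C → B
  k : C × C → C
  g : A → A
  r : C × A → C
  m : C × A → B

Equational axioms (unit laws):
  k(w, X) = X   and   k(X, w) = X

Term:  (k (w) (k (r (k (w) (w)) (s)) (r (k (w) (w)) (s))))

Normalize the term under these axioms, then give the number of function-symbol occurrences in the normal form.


1. (k (w) (k (r (k (w) (w)) (s)) (r (k (w) (w)) (s))))  →  (k (r (k (w) (w)) (s)) (r (k (w) (w)) (s)))
2. (k (r (k (w) (w)) (s)) (r (k (w) (w)) (s)))  →  (k (r (w) (s)) (r (k (w) (w)) (s)))
3. (k (r (w) (s)) (r (k (w) (w)) (s)))  →  (k (r (w) (s)) (r (w) (s)))
normal form: (k (r (w) (s)) (r (w) (s)))

size = 7


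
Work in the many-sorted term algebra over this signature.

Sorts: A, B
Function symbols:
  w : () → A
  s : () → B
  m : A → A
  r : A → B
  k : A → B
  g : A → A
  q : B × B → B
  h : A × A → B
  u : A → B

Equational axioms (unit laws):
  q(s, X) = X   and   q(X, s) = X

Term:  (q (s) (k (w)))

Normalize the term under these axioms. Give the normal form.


1. (q (s) (k (w)))  →  (k (w))

normal form = (k (w))


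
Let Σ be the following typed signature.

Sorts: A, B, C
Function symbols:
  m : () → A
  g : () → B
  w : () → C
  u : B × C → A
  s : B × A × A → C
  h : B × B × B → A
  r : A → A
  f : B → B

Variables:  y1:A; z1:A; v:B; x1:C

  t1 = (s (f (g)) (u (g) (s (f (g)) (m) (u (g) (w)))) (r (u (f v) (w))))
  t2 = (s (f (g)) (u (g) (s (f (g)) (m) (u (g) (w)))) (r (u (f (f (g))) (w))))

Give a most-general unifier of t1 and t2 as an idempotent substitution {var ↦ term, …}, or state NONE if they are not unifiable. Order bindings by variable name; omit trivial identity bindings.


{v ↦ (f (g))}


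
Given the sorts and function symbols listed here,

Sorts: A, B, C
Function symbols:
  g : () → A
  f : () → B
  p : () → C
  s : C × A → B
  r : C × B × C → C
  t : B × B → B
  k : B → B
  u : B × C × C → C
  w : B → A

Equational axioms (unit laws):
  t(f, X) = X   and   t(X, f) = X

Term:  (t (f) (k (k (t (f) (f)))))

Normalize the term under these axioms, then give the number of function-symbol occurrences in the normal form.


1. (t (f) (k (k (t (f) (f)))))  →  (k (k (t (f) (f))))
2. (k (k (t (f) (f))))  →  (k (k (f)))
normal form: (k (k (f)))

size = 3


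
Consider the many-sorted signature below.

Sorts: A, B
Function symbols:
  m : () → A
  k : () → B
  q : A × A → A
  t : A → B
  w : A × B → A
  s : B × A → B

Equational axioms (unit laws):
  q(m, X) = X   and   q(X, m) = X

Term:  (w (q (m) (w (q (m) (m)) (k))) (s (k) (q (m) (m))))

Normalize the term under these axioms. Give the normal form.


1. (w (q (m) (w (q (m) (m)) (k))) (s (k) (q (m) (m))))  →  (w (w (q (m) (m)) (k)) (s (k) (q (m) (m))))
2. (w (w (q (m) (m)) (k)) (s (k) (q (m) (m))))  →  (w (w (m) (k)) (s (k) (q (m) (m))))
3. (w (w (m) (k)) (s (k) (q (m) (m))))  →  (w (w (m) (k)) (s (k) (m)))

normal form = (w (w (m) (k)) (s (k) (m)))


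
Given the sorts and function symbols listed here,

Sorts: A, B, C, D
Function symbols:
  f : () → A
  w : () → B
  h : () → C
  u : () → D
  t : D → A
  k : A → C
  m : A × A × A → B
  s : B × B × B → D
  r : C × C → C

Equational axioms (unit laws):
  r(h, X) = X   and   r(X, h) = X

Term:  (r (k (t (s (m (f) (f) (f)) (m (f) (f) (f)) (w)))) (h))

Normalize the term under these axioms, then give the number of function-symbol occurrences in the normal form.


1. (r (k (t (s (m (f) (f) (f)) (m (f) (f) (f)) (w)))) (h))  →  (k (t (s (m (f) (f) (f)) (m (f) (f) (f)) (w))))
normal form: (k (t (s (m (f) (f) (f)) (m (f) (f) (f)) (w))))

size = 12


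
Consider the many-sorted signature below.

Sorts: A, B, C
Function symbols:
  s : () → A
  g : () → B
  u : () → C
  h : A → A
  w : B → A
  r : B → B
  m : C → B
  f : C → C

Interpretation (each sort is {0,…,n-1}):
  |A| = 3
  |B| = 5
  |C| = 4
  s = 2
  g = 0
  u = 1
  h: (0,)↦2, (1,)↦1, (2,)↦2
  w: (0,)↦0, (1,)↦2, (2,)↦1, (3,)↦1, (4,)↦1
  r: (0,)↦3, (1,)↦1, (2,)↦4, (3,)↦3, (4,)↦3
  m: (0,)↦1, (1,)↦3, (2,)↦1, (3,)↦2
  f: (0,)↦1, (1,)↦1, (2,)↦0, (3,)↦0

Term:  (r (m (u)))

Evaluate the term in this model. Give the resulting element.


  u = 1
  (m (u)) = m(1,) = 3
  (r (m (u))) = r(3,) = 3

value = 3


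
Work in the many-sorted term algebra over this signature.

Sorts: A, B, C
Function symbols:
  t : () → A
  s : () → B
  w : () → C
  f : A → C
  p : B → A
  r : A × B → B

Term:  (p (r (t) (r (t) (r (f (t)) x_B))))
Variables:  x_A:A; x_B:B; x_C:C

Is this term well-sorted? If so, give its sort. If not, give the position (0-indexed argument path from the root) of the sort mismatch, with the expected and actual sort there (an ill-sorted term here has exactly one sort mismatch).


    (t) : A
      (t) : A
          (t) : A
        (f (t)) : C
        x_B : B
      (r (f (t)) x_B) : ✗ arg 0 at [0, 1, 1, 0] has sort C, expected A

ill-sorted at position [0, 1, 1, 0]: expected A, got C


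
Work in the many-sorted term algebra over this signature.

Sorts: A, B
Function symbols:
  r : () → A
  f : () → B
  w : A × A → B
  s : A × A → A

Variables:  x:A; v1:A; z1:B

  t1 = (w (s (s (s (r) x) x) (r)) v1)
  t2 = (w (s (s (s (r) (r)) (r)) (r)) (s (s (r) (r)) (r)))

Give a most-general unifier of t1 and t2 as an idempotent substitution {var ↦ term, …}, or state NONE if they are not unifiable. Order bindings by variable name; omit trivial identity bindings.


{v1 ↦ (s (s (r) (r)) (r)), x ↦ (r)}


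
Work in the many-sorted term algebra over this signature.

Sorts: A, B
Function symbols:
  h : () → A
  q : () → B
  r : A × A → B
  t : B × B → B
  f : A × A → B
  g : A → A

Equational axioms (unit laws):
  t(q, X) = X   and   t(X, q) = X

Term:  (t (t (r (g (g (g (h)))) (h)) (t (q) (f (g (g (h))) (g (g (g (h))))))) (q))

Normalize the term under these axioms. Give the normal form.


normal form = (t (r (g (g (g (h)))) (h)) (f (g (g (h))) (g (g (g (h))))))

1. (t (t (r (g (g (g (h)))) (h)) (t (q) (f (g (g (h))) (g (g (g (h))))))) (q))  →  (t (r (g (g (g (h)))) (h)) (t (q) (f (g (g (h))) (g (g (g (h)))))))
2. (t (r (g (g (g (h)))) (h)) (t (q) (f (g (g (h))) (g (g (g (h)))))))  →  (t (r (g (g (g (h)))) (h)) (f (g (g (h))) (g (g (g (h))))))


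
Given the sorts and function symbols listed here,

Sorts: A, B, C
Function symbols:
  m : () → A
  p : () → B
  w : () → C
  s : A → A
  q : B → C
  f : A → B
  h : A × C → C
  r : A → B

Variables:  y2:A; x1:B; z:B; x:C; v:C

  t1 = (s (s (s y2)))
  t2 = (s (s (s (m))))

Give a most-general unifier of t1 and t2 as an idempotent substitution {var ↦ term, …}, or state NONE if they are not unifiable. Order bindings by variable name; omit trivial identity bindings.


{y2 ↦ (m)}


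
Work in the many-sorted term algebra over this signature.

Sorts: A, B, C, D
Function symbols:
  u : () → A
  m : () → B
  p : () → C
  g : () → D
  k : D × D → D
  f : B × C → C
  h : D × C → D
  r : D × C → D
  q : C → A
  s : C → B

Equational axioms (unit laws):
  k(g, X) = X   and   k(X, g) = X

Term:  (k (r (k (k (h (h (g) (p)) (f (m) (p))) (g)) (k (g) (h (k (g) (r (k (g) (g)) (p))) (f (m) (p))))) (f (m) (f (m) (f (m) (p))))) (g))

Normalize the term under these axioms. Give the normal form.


1. (k (r (k (k (h (h (g) (p)) (f (m) (p))) (g)) (k (g) (h (k (g) (r (k (g) (g)) (p))) (f (m) (p))))) (f (m) (f (m) (f (m) (p))))) (g))  →  (r (k (k (h (h (g) (p)) (f (m) (p))) (g)) (k (g) (h (k (g) (r (k (g) (g)) (p))) (f (m) (p))))) (f (m) (f (m) (f (m) (p)))))
2. (r (k (k (h (h (g) (p)) (f (m) (p))) (g)) (k (g) (h (k (g) (r (k (g) (g)) (p))) (f (m) (p))))) (f (m) (f (m) (f (m) (p)))))  →  (r (k (h (h (g) (p)) (f (m) (p))) (k (g) (h (k (g) (r (k (g) (g)) (p))) (f (m) (p))))) (f (m) (f (m) (f (m) (p)))))
3. (r (k (h (h (g) (p)) (f (m) (p))) (k (g) (h (k (g) (r (k (g) (g)) (p))) (f (m) (p))))) (f (m) (f (m) (f (m) (p)))))  →  (r (k (h (h (g) (p)) (f (m) (p))) (h (k (g) (r (k (g) (g)) (p))) (f (m) (p)))) (f (m) (f (m) (f (m) (p)))))
4. (r (k (h (h (g) (p)) (f (m) (p))) (h (k (g) (r (k (g) (g)) (p))) (f (m) (p)))) (f (m) (f (m) (f (m) (p)))))  →  (r (k (h (h (g) (p)) (f (m) (p))) (h (r (k (g) (g)) (p)) (f (m) (p)))) (f (m) (f (m) (f (m) (p)))))
5. (r (k (h (h (g) (p)) (f (m) (p))) (h (r (k (g) (g)) (p)) (f (m) (p)))) (f (m) (f (m) (f (m) (p)))))  →  (r (k (h (h (g) (p)) (f (m) (p))) (h (r (g) (p)) (f (m) (p)))) (f (m) (f (m) (f (m) (p)))))

normal form = (r (k (h (h (g) (p)) (f (m) (p))) (h (r (g) (p)) (f (m) (p)))) (f (m) (f (m) (f (m) (p)))))


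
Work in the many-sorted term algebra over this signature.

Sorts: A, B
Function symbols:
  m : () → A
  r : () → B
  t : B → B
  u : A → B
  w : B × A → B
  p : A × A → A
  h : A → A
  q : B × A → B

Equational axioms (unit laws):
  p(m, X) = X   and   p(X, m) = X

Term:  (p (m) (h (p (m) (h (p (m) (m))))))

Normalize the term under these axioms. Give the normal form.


normal form = (h (h (m)))

1. (p (m) (h (p (m) (h (p (m) (m))))))  →  (h (p (m) (h (p (m) (m)))))
2. (h (p (m) (h (p (m) (m)))))  →  (h (h (p (m) (m))))
3. (h (h (p (m) (m))))  →  (h (h (m)))


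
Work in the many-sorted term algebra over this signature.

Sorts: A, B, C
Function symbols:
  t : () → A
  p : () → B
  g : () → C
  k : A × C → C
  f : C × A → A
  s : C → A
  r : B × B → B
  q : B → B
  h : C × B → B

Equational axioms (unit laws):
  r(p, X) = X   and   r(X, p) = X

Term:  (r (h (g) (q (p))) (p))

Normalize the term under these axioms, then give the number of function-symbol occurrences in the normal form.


1. (r (h (g) (q (p))) (p))  →  (h (g) (q (p)))
normal form: (h (g) (q (p)))

size = 4


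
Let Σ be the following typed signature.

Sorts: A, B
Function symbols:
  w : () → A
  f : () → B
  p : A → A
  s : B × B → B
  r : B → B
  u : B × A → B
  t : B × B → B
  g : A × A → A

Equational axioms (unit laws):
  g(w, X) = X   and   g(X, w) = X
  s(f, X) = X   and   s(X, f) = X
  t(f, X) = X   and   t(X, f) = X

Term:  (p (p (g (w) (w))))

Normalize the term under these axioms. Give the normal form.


1. (p (p (g (w) (w))))  →  (p (p (w)))

normal form = (p (p (w)))


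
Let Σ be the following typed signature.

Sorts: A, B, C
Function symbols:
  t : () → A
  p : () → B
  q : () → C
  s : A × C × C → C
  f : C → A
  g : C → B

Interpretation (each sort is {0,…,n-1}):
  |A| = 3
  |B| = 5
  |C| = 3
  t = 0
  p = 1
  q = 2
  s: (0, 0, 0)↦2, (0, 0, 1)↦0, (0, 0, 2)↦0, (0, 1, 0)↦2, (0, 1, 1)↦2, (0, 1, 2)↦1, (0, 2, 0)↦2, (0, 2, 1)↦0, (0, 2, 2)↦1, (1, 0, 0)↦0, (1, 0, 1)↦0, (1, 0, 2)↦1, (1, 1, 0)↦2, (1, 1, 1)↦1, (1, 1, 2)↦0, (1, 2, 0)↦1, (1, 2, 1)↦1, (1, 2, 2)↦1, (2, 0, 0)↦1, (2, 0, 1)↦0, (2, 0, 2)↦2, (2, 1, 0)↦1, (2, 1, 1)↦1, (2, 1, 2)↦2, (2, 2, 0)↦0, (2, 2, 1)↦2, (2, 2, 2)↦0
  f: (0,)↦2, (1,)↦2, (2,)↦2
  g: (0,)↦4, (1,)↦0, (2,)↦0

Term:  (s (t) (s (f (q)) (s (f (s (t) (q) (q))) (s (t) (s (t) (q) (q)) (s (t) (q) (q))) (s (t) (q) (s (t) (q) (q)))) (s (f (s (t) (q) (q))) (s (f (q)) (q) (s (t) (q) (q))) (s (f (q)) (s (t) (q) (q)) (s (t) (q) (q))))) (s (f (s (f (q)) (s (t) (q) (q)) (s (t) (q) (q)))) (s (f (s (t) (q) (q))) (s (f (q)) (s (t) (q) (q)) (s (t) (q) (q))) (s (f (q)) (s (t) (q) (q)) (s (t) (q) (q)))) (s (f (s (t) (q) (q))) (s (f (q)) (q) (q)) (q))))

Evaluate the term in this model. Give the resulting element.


  t = 0
  q = 2
  (f (q)) = f(2,) = 2
  t = 0
  q = 2
  q = 2
  (s (t) (q) (q)) = s(0, 2, 2) = 1
  (f (s (t) (q) (q))) = f(1,) = 2
  t = 0
  t = 0
  q = 2
  q = 2
  (s (t) (q) (q)) = s(0, 2, 2) = 1
  t = 0
  q = 2
  q = 2
  (s (t) (q) (q)) = s(0, 2, 2) = 1
  (s (t) (s (t) (q) (q)) (s (t) (q) (q))) = s(0, 1, 1) = 2
  t = 0
  q = 2
  t = 0
  q = 2
  q = 2
  (s (t) (q) (q)) = s(0, 2, 2) = 1
  (s (t) (q) (s (t) (q) (q))) = s(0, 2, 1) = 0
  (s (f (s (t) (q) (q))) (s (t) (s (t) (q) (q)) (s (t) (q) (q))) (s (t) (q) (s (t) (q) (q)))) = s(2, 2, 0) = 0
  t = 0
  q = 2
  q = 2
  (s (t) (q) (q)) = s(0, 2, 2) = 1
  (f (s (t) (q) (q))) = f(1,) = 2
  q = 2
  (f (q)) = f(2,) = 2
  q = 2
  t = 0
  q = 2
  q = 2
  (s (t) (q) (q)) = s(0, 2, 2) = 1
  (s (f (q)) (q) (s (t) (q) (q))) = s(2, 2, 1) = 2
  q = 2
  (f (q)) = f(2,) = 2
  t = 0
  q = 2
  q = 2
  (s (t) (q) (q)) = s(0, 2, 2) = 1
  t = 0
  q = 2
  q = 2
  (s (t) (q) (q)) = s(0, 2, 2) = 1
  (s (f (q)) (s (t) (q) (q)) (s (t) (q) (q))) = s(2, 1, 1) = 1
  (s (f (s (t) (q) (q))) (s (f (q)) (q) (s (t) (q) (q))) (s (f (q)) (s (t) (q) (q)) (s (t) (q) (q)))) = s(2, 2, 1) = 2
  (s (f (q)) (s (f (s (t) (q) (q))) (s (t) (s (t) (q) (q)) (s (t) (q) (q))) (s (t) (q) (s (t) (q) (q)))) (s (f (s (t) (q) (q))) (s (f (q)) (q) (s (t) (q) (q))) (s (f (q)) (s (t) (q) (q)) (s (t) (q) (q))))) = s(2, 0, 2) = 2
  q = 2
  (f (q)) = f(2,) = 2
  t = 0
  q = 2
  q = 2
  (s (t) (q) (q)) = s(0, 2, 2) = 1
  t = 0
  q = 2
  q = 2
  (s (t) (q) (q)) = s(0, 2, 2) = 1
  (s (f (q)) (s (t) (q) (q)) (s (t) (q) (q))) = s(2, 1, 1) = 1
  (f (s (f (q)) (s (t) (q) (q)) (s (t) (q) (q)))) = f(1,) = 2
  t = 0
  q = 2
  q = 2
  (s (t) (q) (q)) = s(0, 2, 2) = 1
  (f (s (t) (q) (q))) = f(1,) = 2
  q = 2
  (f (q)) = f(2,) = 2
  t = 0
  q = 2
  q = 2
  (s (t) (q) (q)) = s(0, 2, 2) = 1
  t = 0
  q = 2
  q = 2
  (s (t) (q) (q)) = s(0, 2, 2) = 1
  (s (f (q)) (s (t) (q) (q)) (s (t) (q) (q))) = s(2, 1, 1) = 1
  q = 2
  (f (q)) = f(2,) = 2
  t = 0
  q = 2
  q = 2
  (s (t) (q) (q)) = s(0, 2, 2) = 1
  t = 0
  q = 2
  q = 2
  (s (t) (q) (q)) = s(0, 2, 2) = 1
  (s (f (q)) (s (t) (q) (q)) (s (t) (q) (q))) = s(2, 1, 1) = 1
  (s (f (s (t) (q) (q))) (s (f (q)) (s (t) (q) (q)) (s (t) (q) (q))) (s (f (q)) (s (t) (q) (q)) (s (t) (q) (q)))) = s(2, 1, 1) = 1
  t = 0
  q = 2
  q = 2
  (s (t) (q) (q)) = s(0, 2, 2) = 1
  (f (s (t) (q) (q))) = f(1,) = 2
  q = 2
  (f (q)) = f(2,) = 2
  q = 2
  q = 2
  (s (f (q)) (q) (q)) = s(2, 2, 2) = 0
  q = 2
  (s (f (s (t) (q) (q))) (s (f (q)) (q) (q)) (q)) = s(2, 0, 2) = 2
  (s (f (s (f (q)) (s (t) (q) (q)) (s (t) (q) (q)))) (s (f (s (t) (q) (q))) (s (f (q)) (s (t) (q) (q)) (s (t) (q) (q))) (s (f (q)) (s (t) (q) (q)) (s (t) (q) (q)))) (s (f (s (t) (q) (q))) (s (f (q)) (q) (q)) (q))) = s(2, 1, 2) = 2
  (s (t) (s (f (q)) (s (f (s (t) (q) (q))) (s (t) (s (t) (q) (q)) (s (t) (q) (q))) (s (t) (q) (s (t) (q) (q)))) (s (f (s (t) (q) (q))) (s (f (q)) (q) (s (t) (q) (q))) (s (f (q)) (s (t) (q) (q)) (s (t) (q) (q))))) (s (f (s (f (q)) (s (t) (q) (q)) (s (t) (q) (q)))) (s (f (s (t) (q) (q))) (s (f (q)) (s (t) (q) (q)) (s (t) (q) (q))) (s (f (q)) (s (t) (q) (q)) (s (t) (q) (q)))) (s (f (s (t) (q) (q))) (s (f (q)) (q) (q)) (q)))) = s(0, 2, 2) = 1

value = 1
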